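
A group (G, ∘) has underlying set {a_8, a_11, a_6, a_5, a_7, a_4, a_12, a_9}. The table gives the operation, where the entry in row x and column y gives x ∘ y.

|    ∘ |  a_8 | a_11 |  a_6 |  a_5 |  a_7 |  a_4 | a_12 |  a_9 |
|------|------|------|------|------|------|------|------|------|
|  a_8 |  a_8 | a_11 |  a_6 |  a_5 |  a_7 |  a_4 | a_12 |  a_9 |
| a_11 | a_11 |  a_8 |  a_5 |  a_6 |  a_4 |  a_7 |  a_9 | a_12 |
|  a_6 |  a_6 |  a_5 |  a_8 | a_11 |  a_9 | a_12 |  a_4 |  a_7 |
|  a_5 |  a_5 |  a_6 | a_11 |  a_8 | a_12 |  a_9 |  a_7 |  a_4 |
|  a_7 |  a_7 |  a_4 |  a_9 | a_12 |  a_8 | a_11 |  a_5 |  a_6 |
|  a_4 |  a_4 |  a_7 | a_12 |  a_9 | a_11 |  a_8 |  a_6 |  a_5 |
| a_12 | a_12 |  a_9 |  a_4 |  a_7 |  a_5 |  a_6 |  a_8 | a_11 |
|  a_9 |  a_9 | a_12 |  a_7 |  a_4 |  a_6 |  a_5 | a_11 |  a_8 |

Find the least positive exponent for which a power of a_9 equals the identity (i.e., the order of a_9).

2

The identity element is a_8 (its row matches the header).
a_9^1 = a_9
a_9^2 = a_9 ∘ a_9 = a_8
The first power of a_9 equal to the identity is a_9^2, so ord(a_9) = 2.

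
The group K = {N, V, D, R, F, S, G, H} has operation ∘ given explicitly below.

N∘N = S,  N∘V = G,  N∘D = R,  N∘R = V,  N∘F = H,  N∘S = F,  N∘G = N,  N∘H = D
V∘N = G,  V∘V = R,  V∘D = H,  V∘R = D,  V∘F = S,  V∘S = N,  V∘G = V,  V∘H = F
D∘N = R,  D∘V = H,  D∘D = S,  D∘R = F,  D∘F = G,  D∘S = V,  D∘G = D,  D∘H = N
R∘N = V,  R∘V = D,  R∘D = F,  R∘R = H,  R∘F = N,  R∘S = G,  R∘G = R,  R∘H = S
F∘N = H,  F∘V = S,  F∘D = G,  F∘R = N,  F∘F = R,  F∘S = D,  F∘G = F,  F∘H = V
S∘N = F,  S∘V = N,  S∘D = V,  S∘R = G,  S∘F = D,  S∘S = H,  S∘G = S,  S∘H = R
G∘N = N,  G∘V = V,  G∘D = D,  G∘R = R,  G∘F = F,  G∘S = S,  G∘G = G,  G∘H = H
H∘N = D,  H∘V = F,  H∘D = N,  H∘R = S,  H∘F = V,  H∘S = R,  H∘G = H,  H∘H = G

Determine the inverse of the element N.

V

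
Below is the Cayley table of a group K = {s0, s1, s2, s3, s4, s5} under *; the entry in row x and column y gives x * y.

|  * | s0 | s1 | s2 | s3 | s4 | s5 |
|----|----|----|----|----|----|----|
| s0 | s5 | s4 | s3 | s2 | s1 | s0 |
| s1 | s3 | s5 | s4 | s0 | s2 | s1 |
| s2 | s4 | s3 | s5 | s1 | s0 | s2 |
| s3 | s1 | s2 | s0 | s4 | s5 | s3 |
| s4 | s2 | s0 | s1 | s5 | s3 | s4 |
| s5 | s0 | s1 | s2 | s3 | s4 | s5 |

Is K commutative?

No

s4 * s1 = s0 but s1 * s4 = s2.
Since s4 and s1 do not commute, K is not abelian.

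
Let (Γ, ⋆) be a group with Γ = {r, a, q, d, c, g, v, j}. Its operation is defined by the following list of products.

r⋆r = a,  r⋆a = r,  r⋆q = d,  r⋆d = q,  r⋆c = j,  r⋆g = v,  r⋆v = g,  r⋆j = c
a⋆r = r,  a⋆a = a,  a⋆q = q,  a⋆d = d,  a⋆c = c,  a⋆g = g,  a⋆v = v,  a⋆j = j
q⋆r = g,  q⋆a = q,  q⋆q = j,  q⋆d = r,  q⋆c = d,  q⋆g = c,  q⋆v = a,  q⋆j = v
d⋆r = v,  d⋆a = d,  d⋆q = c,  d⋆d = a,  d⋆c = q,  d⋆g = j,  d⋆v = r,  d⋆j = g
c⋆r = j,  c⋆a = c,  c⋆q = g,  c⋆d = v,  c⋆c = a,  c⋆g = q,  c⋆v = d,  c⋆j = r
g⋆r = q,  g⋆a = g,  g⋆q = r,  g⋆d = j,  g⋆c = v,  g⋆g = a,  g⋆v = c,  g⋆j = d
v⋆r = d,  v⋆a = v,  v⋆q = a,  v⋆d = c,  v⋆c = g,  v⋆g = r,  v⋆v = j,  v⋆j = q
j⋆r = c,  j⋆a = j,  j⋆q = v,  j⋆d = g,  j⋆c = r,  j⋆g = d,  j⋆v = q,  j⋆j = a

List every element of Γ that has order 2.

{c, d, g, j, r}

Identity is a. Compute the order of each non-identity element by repeated multiplication:
  r: r → a  (order 2)
  q: q → j → v → a  (order 4)
  d: d → a  (order 2)
  c: c → a  (order 2)
  g: g → a  (order 2)
  v: v → j → q → a  (order 4)
  j: j → a  (order 2)
Elements of order 2: {c, d, g, j, r}.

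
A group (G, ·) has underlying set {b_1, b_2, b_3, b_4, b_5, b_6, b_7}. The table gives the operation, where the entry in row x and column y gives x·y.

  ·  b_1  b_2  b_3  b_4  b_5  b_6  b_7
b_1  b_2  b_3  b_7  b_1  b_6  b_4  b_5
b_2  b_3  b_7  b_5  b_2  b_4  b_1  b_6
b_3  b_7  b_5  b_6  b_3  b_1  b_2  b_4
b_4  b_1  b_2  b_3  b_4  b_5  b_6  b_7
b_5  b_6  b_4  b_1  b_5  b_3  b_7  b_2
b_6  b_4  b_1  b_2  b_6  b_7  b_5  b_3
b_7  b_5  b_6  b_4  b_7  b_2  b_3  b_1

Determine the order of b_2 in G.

The identity element is b_4 (its row matches the header).
b_2^1 = b_2
b_2^2 = b_2·b_2 = b_7
b_2^3 = b_7·b_2 = b_6
b_2^4 = b_6·b_2 = b_1
b_2^5 = b_1·b_2 = b_3
b_2^6 = b_3·b_2 = b_5
b_2^7 = b_5·b_2 = b_4
The first power of b_2 equal to the identity is b_2^7, so ord(b_2) = 7.

7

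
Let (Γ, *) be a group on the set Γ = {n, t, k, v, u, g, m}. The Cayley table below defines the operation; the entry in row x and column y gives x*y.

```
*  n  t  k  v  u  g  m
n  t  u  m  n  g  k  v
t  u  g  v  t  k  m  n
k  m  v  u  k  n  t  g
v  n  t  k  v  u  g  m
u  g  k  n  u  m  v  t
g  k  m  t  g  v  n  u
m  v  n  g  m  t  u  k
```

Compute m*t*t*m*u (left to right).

k

m*t = n
n*t = u
u*m = t
t*u = k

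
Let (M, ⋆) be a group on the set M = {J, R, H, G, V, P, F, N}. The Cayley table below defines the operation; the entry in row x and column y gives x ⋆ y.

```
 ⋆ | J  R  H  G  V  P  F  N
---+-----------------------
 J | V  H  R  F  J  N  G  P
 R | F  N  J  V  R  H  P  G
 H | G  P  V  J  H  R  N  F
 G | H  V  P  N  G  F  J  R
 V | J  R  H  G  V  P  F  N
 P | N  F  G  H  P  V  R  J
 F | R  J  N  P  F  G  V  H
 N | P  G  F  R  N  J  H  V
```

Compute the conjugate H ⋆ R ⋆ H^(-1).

The identity is V. In row H, the entry V sits in column H, so H^(-1) = H.
H ⋆ R = P
P ⋆ H = G

G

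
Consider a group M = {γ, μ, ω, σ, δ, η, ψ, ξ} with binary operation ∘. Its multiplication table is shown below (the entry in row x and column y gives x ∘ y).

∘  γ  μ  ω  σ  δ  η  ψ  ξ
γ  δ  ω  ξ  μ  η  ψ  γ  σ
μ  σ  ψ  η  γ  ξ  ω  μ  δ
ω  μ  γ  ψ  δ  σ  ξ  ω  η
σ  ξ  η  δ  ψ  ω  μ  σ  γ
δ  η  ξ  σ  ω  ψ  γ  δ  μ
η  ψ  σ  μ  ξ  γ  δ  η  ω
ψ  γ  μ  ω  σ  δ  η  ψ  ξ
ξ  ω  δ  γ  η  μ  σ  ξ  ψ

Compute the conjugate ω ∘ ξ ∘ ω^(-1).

The identity is ψ. In row ω, the entry ψ sits in column ω, so ω^(-1) = ω.
ω ∘ ξ = η
η ∘ ω = μ
(Structurally, M here is isomorphic to the dihedral group D_4.)

μ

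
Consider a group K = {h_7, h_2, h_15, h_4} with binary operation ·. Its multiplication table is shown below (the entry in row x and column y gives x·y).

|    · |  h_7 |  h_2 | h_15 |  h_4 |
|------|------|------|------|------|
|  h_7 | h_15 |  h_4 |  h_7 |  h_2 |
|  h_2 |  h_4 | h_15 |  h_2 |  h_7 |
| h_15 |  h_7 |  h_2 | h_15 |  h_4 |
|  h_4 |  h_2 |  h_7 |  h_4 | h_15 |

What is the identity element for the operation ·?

h_15

The identity e satisfies e·x = x for all x, so its row in the table reproduces the column headers.
Row h_15 reads: h_7, h_2, h_15, h_4 — exactly the header order. So h_15 is the identity.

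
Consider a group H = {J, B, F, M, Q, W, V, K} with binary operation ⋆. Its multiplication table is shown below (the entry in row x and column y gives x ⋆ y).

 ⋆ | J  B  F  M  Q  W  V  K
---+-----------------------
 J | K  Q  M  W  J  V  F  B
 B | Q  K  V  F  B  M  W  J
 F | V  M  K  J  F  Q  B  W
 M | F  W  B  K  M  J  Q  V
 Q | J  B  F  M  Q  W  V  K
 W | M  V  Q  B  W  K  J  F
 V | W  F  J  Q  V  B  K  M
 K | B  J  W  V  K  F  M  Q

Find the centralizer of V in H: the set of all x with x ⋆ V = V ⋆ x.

{K, M, Q, V}

Compare row V with column V entry by entry.
M ⋆ V = Q = V ⋆ M, so M commutes with V.
J ⋆ V = F but V ⋆ J = W, so J does not.
Collecting the elements that commute with V: C(V) = {K, M, Q, V}.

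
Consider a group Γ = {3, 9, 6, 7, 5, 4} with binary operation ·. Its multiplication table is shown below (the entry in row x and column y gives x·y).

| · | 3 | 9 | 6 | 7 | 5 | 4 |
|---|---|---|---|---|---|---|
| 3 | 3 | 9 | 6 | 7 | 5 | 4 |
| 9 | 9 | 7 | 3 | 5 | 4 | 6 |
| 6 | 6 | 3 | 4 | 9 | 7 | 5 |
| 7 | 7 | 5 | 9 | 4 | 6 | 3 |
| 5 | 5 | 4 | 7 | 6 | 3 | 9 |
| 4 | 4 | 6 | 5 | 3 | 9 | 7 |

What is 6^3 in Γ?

6^1 = 6
6^2 = 6·6 = 4
6^3 = 4·6 = 5

5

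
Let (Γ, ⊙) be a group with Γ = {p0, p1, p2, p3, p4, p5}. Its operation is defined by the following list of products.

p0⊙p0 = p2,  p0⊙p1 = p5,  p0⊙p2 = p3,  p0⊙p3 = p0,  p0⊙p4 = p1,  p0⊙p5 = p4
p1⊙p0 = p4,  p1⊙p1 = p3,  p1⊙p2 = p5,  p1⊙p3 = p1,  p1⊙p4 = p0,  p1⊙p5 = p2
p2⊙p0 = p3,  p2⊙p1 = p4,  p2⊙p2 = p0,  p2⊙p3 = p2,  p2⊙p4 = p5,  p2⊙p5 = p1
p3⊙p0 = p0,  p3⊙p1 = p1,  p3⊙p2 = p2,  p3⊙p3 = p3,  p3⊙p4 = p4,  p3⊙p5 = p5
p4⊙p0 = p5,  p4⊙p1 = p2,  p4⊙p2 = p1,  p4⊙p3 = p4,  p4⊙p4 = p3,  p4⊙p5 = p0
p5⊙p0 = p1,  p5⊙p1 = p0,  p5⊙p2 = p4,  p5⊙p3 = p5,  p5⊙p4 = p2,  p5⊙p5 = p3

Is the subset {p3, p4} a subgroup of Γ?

Yes

{p3, p4} contains the identity p3.
Checking products: every product of two elements of {p3, p4} (read from the table) lies in {p3, p4}, so the set is closed.
In a finite group, a nonempty closed subset is a subgroup. So {p3, p4} ≤ Γ.
(Structurally, Γ here is isomorphic to the symmetric group S_3.)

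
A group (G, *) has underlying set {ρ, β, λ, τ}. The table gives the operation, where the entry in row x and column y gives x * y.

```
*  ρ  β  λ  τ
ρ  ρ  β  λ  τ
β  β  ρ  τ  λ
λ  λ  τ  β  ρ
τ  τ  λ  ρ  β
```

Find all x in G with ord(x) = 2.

{β}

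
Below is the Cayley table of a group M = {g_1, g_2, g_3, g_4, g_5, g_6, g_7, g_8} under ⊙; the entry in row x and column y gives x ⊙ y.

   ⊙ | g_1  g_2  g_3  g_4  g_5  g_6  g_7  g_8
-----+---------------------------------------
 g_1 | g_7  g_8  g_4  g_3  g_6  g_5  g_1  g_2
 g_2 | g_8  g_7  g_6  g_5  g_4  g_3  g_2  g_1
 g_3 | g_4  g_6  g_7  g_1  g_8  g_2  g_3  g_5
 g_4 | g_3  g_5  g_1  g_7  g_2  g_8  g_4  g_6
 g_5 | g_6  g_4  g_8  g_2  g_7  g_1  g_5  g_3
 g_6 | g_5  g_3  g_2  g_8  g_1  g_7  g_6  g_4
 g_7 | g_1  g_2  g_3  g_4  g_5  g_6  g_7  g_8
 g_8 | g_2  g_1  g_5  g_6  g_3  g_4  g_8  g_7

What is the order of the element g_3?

2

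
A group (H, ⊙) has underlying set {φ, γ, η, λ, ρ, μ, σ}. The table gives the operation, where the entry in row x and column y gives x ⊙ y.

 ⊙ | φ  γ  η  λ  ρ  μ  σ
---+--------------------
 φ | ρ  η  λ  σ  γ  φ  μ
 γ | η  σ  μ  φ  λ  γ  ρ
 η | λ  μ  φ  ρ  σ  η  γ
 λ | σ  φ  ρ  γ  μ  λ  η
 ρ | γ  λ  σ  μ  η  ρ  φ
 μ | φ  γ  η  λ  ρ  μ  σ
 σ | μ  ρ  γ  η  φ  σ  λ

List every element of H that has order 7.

{γ, η, λ, ρ, σ, φ}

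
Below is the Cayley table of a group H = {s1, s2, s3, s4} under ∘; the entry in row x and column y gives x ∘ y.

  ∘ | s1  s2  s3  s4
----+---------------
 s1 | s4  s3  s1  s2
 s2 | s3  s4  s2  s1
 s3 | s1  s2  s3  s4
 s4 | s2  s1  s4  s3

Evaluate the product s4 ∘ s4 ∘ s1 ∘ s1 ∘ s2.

s1

s4 ∘ s4 = s3
s3 ∘ s1 = s1
s1 ∘ s1 = s4
s4 ∘ s2 = s1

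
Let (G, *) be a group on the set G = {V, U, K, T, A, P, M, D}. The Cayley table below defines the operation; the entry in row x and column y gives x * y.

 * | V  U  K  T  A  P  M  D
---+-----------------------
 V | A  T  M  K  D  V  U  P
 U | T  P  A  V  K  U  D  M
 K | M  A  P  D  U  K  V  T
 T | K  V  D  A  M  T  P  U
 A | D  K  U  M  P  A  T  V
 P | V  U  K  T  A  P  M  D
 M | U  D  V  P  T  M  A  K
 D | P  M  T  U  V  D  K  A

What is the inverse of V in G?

D

First locate the identity: row P matches the header, so P is the identity.
Scan row V for P: V * D = P. Hence V^(-1) = D.
(Structurally, G here is isomorphic to Z_2 x Z_4.)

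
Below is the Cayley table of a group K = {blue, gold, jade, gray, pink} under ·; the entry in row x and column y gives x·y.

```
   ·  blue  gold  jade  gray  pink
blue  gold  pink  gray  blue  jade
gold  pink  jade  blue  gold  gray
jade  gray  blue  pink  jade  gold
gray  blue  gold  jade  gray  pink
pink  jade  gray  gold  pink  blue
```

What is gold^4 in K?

gold^1 = gold
gold^2 = gold·gold = jade
gold^3 = jade·gold = blue
gold^4 = blue·gold = pink

pink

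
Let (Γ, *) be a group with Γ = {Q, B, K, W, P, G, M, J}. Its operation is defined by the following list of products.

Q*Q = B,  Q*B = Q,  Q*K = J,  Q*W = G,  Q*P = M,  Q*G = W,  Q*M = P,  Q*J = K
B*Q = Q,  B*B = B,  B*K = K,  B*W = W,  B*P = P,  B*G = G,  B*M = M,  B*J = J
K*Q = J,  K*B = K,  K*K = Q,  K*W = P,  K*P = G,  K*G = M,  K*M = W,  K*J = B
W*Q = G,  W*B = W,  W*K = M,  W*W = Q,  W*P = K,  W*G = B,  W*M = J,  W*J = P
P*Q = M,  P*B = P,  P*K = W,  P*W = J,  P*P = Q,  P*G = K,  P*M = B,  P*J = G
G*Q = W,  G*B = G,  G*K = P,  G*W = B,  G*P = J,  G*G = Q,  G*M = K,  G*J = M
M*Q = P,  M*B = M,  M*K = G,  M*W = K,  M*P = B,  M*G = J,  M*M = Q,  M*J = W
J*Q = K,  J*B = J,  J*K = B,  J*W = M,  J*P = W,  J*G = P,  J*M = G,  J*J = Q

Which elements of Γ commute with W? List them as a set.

Compare row W with column W entry by entry.
Q * W = G = W * Q, so Q commutes with W.
P * W = J but W * P = K, so P does not.
Collecting the elements that commute with W: C(W) = {B, G, Q, W}.

{B, G, Q, W}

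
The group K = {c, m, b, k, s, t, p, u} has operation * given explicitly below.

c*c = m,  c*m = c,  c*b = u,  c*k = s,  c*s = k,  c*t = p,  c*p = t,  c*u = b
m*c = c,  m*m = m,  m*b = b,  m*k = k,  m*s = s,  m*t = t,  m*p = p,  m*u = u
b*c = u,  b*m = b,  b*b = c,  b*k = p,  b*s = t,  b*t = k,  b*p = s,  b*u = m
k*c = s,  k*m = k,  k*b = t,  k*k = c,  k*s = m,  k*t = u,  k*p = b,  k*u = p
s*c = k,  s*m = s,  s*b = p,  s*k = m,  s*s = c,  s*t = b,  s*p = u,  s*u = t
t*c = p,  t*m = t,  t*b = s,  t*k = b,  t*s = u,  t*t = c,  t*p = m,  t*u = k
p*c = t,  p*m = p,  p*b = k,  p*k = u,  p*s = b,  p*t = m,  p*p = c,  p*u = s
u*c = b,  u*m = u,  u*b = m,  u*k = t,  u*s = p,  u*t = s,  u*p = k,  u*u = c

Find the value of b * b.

Read row b, column b: b * b = c.

c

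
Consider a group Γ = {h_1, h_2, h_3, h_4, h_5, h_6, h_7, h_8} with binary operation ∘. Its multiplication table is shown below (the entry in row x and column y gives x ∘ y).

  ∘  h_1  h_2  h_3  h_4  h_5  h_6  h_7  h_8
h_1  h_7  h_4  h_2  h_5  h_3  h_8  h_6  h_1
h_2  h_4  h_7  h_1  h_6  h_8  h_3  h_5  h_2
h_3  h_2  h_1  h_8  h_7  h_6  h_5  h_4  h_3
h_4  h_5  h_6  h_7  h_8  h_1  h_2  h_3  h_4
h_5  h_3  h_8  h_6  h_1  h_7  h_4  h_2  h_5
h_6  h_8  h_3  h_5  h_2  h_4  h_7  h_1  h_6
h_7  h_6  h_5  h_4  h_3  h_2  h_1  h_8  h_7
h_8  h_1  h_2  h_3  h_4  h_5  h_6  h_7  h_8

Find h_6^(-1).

h_1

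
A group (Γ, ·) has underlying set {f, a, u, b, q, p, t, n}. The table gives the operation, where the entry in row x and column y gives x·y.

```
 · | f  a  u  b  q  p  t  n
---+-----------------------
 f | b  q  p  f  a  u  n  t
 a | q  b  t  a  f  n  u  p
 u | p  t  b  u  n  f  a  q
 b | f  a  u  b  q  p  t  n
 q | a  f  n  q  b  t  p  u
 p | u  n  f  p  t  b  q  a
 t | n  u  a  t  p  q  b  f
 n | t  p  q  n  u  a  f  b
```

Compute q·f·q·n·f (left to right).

n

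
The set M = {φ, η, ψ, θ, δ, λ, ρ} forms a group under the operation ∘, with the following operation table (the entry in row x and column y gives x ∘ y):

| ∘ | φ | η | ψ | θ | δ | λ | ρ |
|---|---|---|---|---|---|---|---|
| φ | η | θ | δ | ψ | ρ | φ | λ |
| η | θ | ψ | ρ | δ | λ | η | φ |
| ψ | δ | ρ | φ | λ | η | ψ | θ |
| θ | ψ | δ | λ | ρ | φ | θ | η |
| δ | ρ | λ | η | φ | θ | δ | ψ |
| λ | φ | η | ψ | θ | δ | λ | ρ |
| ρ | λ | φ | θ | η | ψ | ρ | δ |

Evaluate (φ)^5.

φ^1 = φ
φ^2 = φ ∘ φ = η
φ^3 = η ∘ φ = θ
φ^4 = θ ∘ φ = ψ
φ^5 = ψ ∘ φ = δ

δ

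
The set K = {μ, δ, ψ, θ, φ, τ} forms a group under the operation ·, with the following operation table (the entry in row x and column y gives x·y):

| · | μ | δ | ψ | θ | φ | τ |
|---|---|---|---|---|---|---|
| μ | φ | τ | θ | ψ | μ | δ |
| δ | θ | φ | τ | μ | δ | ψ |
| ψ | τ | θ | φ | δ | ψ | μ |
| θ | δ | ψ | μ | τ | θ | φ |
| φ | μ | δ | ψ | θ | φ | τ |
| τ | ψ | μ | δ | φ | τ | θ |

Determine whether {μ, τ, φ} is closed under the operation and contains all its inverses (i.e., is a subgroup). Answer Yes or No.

τ·τ = θ, which is not in {μ, τ, φ}.
The subset is not closed under ·, so it is not a subgroup.

No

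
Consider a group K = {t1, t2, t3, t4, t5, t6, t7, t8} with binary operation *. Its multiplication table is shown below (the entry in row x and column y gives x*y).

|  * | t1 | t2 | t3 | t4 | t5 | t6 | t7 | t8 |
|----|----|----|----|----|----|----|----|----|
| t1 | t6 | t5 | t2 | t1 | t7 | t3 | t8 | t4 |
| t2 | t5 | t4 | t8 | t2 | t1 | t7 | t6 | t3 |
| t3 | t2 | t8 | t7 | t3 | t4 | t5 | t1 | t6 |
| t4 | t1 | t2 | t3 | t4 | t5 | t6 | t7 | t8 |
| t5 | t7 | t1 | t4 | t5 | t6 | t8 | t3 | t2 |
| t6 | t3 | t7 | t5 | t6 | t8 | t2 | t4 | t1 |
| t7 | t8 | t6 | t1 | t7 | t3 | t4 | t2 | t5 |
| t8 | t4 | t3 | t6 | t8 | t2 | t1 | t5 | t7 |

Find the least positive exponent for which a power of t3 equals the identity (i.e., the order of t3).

The identity element is t4 (its row matches the header).
t3^1 = t3
t3^2 = t3*t3 = t7
t3^3 = t7*t3 = t1
t3^4 = t1*t3 = t2
t3^5 = t2*t3 = t8
t3^6 = t8*t3 = t6
t3^7 = t6*t3 = t5
t3^8 = t5*t3 = t4
The first power of t3 equal to the identity is t3^8, so ord(t3) = 8.

8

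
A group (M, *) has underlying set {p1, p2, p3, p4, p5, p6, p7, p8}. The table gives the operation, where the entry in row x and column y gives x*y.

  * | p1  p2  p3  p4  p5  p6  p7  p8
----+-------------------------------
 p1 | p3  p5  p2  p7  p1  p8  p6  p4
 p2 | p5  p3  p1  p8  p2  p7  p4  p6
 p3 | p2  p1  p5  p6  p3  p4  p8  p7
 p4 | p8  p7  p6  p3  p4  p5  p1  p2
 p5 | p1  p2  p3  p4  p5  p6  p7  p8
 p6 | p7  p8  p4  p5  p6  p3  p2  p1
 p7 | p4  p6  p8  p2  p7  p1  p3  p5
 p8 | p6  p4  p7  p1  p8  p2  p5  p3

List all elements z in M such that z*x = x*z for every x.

An element z is central iff its row equals its column in the table.
For p1: p1*p8 = p4 ≠ p6 = p8*p1, so p1 ∉ Z.
Checking each element this way leaves Z(M) = {p3, p5}.

{p3, p5}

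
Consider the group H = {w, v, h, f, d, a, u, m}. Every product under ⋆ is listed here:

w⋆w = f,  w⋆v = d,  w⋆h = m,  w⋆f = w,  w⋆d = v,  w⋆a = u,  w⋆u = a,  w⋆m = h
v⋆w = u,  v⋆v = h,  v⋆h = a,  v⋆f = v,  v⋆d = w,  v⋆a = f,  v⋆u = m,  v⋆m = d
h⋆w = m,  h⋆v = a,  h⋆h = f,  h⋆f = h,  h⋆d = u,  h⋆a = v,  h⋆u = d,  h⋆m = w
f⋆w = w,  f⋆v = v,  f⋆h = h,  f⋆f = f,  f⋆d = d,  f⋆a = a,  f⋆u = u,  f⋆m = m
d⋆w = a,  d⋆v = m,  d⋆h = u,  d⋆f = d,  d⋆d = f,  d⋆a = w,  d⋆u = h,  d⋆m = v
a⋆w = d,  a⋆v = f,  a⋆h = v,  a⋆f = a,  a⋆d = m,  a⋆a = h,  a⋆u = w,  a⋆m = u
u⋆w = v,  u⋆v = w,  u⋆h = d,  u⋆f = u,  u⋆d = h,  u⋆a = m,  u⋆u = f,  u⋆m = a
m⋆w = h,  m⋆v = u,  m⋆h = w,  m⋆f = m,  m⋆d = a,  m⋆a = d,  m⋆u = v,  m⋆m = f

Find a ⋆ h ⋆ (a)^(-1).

h

The identity is f. In row a, the entry f sits in column v, so a^(-1) = v.
a ⋆ h = v
v ⋆ v = h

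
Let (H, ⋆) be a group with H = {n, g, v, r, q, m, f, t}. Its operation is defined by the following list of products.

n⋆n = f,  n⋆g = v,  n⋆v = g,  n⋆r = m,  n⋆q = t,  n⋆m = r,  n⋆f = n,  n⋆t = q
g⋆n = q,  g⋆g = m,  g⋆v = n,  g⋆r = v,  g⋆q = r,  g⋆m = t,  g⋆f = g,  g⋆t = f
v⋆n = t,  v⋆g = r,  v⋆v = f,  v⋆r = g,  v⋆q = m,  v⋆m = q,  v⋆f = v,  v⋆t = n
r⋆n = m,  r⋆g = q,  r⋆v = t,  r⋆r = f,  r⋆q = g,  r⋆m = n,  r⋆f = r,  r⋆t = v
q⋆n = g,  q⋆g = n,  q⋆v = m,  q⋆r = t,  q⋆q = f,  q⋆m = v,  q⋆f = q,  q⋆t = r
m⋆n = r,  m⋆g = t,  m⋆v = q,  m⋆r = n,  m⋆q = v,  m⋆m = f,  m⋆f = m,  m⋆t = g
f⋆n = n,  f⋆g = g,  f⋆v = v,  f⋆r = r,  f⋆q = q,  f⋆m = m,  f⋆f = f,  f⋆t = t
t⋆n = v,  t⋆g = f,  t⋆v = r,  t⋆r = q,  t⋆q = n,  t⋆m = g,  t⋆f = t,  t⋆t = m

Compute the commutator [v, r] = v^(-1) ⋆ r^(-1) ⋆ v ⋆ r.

Identity is f; from the table v^(-1) = v and r^(-1) = r.
v ⋆ r = g
g ⋆ v = n
n ⋆ r = m

m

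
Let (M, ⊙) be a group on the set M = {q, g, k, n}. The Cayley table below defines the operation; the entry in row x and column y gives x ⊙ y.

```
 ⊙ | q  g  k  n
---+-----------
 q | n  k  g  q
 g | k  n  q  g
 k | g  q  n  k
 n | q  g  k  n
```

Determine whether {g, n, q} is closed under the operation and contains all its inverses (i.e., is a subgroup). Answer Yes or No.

No

q ⊙ g = k, which is not in {g, n, q}.
The subset is not closed under ⊙, so it is not a subgroup.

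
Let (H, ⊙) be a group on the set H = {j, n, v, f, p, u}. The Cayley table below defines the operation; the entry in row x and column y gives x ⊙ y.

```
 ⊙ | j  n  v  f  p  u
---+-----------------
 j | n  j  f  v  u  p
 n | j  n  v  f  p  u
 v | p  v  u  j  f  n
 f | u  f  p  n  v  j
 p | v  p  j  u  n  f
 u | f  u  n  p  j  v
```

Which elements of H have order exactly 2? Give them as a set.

Identity is n. Compute the order of each non-identity element by repeated multiplication:
  j: j → n  (order 2)
  v: v → u → n  (order 3)
  f: f → n  (order 2)
  p: p → n  (order 2)
  u: u → v → n  (order 3)
Elements of order 2: {f, j, p}.

{f, j, p}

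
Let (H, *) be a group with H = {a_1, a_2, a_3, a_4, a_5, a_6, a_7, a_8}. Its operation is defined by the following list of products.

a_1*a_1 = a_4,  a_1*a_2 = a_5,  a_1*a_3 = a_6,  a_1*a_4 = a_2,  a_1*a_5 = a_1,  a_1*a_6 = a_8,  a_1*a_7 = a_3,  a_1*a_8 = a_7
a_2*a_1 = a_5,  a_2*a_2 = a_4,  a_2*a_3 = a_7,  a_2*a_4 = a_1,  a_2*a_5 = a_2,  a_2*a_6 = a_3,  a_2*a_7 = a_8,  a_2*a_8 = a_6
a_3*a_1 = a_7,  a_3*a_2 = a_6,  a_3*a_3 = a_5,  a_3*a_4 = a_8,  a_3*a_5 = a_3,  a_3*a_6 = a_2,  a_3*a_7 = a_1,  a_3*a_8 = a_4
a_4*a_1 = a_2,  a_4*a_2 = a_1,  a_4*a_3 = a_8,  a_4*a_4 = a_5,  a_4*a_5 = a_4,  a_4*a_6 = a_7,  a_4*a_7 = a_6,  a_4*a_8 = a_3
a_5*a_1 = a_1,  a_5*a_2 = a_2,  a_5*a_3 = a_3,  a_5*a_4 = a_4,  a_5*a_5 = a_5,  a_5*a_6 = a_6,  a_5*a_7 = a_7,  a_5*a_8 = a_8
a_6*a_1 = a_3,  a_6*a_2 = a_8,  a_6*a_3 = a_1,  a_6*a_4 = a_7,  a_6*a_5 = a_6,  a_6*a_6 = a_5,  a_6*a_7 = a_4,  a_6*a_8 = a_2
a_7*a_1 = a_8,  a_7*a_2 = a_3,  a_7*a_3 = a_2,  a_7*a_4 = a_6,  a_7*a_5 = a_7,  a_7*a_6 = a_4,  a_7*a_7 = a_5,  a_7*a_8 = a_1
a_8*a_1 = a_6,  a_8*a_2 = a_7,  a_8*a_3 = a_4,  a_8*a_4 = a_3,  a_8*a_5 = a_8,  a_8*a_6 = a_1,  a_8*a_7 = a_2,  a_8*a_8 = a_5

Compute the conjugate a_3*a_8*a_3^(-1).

a_8

The identity is a_5. In row a_3, the entry a_5 sits in column a_3, so a_3^(-1) = a_3.
a_3*a_8 = a_4
a_4*a_3 = a_8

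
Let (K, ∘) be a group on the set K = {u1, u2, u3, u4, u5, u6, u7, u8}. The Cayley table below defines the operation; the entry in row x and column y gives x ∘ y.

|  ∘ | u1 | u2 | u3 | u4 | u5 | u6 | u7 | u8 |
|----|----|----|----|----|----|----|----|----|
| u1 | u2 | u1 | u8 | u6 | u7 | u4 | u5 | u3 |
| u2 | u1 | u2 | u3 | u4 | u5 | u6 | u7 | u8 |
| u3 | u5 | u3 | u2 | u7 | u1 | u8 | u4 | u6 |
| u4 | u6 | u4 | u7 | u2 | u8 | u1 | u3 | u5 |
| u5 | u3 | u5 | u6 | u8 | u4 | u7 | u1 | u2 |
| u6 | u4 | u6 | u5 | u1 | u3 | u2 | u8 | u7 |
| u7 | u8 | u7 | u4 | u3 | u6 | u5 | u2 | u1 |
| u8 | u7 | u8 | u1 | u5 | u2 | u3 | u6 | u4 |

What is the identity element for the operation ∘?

The identity e satisfies e ∘ x = x for all x, so its row in the table reproduces the column headers.
Row u2 reads: u1, u2, u3, u4, u5, u6, u7, u8 — exactly the header order. So u2 is the identity.

u2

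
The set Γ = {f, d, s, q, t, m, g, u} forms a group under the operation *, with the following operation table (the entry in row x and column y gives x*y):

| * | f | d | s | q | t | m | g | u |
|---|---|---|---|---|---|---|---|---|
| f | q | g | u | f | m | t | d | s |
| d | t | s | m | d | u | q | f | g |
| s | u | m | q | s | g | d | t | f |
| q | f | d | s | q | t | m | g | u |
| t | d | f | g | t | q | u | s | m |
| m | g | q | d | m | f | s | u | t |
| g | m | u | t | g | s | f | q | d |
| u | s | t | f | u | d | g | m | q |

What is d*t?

u

Read row d, column t: d*t = u.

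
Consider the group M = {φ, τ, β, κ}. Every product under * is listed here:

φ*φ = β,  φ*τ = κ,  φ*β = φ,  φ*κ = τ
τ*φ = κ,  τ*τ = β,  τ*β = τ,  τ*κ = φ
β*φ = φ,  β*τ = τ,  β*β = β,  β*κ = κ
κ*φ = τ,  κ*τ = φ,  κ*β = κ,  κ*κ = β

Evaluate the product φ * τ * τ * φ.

φ * τ = κ
κ * τ = φ
φ * φ = β

β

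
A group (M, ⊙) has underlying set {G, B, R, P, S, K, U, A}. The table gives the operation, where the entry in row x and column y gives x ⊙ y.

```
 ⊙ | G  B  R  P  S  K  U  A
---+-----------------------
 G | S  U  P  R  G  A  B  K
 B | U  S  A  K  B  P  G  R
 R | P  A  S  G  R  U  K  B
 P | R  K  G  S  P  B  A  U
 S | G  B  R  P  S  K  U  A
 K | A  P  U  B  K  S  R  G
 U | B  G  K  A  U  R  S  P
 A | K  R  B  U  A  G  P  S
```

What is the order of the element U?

The identity element is S (its row matches the header).
U^1 = U
U^2 = U ⊙ U = S
The first power of U equal to the identity is U^2, so ord(U) = 2.

2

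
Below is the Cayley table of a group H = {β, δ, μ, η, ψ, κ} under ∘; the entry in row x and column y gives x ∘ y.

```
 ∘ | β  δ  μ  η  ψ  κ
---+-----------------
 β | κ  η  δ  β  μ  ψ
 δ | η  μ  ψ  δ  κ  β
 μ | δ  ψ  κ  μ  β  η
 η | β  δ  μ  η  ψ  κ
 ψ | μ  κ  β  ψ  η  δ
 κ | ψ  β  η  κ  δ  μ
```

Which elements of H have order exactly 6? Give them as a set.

Identity is η. Compute the order of each non-identity element by repeated multiplication:
  β: β → κ → ψ → μ → δ → η  (order 6)
  δ: δ → μ → ψ → κ → β → η  (order 6)
  μ: μ → κ → η  (order 3)
  ψ: ψ → η  (order 2)
  κ: κ → μ → η  (order 3)
Elements of order 6: {β, δ}.

{β, δ}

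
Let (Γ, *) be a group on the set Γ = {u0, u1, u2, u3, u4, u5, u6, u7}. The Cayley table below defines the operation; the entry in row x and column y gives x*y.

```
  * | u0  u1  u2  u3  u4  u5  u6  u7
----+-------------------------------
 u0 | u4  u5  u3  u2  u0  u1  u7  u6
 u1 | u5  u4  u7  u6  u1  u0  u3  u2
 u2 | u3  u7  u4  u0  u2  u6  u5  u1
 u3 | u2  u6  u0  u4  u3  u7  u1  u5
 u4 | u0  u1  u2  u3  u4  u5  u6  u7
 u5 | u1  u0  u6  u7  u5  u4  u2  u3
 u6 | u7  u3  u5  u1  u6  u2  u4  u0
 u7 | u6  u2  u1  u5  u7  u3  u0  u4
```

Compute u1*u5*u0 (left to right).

u4

u1*u5 = u0
u0*u0 = u4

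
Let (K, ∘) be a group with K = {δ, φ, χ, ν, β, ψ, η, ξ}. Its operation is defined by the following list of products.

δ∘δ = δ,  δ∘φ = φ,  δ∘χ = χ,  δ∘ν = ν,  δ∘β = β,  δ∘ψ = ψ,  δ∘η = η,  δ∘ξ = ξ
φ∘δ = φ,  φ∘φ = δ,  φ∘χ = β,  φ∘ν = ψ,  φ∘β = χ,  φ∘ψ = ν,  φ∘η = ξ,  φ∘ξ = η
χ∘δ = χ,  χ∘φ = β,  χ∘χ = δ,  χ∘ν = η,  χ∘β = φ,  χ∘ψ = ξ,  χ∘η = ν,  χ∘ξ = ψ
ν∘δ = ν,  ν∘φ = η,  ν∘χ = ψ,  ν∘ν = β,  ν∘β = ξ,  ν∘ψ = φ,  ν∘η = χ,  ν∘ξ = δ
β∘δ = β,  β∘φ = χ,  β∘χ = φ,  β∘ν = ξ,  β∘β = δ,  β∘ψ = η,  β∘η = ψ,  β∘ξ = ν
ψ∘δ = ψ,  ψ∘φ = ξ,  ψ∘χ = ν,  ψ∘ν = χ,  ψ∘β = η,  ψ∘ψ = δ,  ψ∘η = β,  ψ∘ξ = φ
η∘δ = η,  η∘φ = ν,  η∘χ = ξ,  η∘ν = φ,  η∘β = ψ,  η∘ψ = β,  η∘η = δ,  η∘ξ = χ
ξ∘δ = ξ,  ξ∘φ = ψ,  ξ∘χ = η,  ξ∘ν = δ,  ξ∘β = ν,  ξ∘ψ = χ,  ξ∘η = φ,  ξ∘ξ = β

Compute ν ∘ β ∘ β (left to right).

ν ∘ β = ξ
ξ ∘ β = ν

ν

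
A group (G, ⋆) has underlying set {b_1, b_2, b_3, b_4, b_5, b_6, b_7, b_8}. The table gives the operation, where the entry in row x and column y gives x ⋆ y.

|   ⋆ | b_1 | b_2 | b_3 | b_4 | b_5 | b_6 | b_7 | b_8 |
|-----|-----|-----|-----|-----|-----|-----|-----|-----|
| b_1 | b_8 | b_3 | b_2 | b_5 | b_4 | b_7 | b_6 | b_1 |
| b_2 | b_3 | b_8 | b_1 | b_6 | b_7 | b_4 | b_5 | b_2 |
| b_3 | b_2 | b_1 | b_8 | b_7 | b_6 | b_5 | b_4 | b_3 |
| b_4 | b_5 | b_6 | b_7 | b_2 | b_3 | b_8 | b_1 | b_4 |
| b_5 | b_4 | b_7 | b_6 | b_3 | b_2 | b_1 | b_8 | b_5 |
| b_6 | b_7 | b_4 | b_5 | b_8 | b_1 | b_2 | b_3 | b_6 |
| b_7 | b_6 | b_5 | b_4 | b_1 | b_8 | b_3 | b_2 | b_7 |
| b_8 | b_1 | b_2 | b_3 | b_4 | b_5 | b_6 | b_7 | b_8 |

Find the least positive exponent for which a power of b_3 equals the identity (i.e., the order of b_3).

The identity element is b_8 (its row matches the header).
b_3^1 = b_3
b_3^2 = b_3 ⋆ b_3 = b_8
The first power of b_3 equal to the identity is b_3^2, so ord(b_3) = 2.

2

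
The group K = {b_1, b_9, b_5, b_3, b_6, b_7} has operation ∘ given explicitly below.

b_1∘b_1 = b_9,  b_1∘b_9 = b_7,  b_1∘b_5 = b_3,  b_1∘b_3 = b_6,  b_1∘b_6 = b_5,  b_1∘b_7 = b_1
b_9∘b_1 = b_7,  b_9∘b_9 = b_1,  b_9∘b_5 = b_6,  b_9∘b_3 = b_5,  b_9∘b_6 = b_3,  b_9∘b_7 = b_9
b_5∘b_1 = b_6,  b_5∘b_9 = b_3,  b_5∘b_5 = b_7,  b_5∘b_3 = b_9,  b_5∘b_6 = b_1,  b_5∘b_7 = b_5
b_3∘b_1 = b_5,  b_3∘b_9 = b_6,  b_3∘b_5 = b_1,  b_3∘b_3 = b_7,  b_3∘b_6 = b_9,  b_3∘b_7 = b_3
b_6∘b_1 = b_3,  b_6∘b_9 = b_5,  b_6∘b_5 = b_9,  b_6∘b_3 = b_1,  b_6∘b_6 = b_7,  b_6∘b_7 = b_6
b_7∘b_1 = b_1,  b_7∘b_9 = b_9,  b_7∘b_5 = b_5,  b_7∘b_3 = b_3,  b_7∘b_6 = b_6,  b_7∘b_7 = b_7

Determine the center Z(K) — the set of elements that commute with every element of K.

{b_7}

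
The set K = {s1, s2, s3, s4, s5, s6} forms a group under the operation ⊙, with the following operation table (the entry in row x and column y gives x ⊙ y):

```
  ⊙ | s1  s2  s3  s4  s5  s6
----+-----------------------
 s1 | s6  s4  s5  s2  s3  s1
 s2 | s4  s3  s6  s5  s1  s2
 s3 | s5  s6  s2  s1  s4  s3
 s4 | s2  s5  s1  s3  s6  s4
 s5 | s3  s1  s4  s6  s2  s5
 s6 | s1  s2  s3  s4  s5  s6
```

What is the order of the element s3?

3

The identity element is s6 (its row matches the header).
s3^1 = s3
s3^2 = s3 ⊙ s3 = s2
s3^3 = s2 ⊙ s3 = s6
The first power of s3 equal to the identity is s3^3, so ord(s3) = 3.
(Structurally, K here is isomorphic to the cyclic group Z_6.)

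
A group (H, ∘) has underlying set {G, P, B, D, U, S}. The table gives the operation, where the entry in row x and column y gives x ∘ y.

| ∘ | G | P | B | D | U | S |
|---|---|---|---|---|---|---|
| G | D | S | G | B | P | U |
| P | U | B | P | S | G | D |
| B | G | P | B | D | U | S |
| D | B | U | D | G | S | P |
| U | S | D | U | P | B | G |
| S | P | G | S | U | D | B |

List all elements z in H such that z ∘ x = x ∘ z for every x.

{B}

An element z is central iff its row equals its column in the table.
For G: G ∘ P = S ≠ U = P ∘ G, so G ∉ Z.
Checking each element this way leaves Z(H) = {B}.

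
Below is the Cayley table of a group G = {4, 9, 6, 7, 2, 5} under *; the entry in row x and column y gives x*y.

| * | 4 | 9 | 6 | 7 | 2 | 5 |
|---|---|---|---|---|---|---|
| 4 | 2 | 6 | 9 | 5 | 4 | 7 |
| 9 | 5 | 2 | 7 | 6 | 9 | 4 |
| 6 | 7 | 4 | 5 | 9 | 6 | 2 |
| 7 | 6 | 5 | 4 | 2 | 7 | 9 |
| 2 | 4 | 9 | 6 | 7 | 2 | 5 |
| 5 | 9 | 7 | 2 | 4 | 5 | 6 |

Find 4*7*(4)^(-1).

The identity is 2. In row 4, the entry 2 sits in column 4, so 4^(-1) = 4.
4*7 = 5
5*4 = 9

9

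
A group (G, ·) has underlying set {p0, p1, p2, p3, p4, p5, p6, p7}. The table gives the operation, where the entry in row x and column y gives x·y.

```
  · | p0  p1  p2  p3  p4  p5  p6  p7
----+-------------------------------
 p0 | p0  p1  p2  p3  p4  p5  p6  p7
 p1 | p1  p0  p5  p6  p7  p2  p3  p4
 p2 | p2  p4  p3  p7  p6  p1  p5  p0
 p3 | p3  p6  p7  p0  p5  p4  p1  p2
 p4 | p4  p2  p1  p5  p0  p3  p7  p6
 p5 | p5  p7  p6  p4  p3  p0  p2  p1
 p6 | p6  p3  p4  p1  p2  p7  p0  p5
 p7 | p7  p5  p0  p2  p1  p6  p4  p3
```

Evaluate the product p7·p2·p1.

p7·p2 = p0
p0·p1 = p1

p1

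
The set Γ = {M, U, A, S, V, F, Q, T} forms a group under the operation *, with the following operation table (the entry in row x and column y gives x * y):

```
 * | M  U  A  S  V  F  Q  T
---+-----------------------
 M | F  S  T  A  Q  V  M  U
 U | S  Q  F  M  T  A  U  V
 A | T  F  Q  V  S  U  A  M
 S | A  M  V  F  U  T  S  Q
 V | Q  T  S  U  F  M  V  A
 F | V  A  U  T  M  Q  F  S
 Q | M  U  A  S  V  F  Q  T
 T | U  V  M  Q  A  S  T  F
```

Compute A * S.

Read row A, column S: A * S = V.

V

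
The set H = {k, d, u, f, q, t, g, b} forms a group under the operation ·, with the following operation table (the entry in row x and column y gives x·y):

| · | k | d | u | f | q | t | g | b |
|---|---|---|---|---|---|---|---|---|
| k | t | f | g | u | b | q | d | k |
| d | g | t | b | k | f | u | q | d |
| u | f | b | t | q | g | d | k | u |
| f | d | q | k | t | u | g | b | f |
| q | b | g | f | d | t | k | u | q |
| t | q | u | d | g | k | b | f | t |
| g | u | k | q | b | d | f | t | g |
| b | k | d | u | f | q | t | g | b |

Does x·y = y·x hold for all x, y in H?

No

d·f = k but f·d = q.
Since d and f do not commute, H is not abelian.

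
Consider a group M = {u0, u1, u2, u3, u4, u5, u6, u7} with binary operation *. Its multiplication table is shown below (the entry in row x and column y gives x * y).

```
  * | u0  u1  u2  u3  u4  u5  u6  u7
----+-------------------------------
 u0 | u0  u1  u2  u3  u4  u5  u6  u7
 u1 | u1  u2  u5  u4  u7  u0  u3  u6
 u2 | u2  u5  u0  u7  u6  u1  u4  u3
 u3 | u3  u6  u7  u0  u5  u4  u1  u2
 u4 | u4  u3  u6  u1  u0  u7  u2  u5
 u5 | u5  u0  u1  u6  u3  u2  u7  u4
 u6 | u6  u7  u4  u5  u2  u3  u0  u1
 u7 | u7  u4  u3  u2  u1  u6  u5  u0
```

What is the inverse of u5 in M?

First locate the identity: row u0 matches the header, so u0 is the identity.
Scan row u5 for u0: u5 * u1 = u0. Hence u5^(-1) = u1.
(Structurally, M here is isomorphic to the dihedral group D_4.)

u1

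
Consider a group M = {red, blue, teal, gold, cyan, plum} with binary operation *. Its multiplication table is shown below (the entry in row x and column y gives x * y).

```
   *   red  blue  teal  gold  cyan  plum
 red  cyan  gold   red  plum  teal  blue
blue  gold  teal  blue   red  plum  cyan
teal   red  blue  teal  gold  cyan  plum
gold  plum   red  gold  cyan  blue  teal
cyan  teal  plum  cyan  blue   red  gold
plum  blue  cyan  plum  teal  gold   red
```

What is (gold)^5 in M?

plum

gold^1 = gold
gold^2 = gold * gold = cyan
gold^3 = cyan * gold = blue
gold^4 = blue * gold = red
gold^5 = red * gold = plum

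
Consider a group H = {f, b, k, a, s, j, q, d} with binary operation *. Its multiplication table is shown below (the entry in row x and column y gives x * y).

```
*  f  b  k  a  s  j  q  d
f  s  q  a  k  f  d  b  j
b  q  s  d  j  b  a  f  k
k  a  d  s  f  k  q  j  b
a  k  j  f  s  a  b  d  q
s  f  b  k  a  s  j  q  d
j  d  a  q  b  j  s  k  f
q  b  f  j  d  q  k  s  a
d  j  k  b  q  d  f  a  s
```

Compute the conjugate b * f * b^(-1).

f

The identity is s. In row b, the entry s sits in column b, so b^(-1) = b.
b * f = q
q * b = f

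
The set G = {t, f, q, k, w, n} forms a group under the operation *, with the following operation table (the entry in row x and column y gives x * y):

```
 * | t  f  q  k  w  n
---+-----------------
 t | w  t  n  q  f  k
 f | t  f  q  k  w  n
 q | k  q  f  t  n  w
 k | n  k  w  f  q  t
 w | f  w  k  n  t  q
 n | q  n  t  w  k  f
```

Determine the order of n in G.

2

The identity element is f (its row matches the header).
n^1 = n
n^2 = n * n = f
The first power of n equal to the identity is n^2, so ord(n) = 2.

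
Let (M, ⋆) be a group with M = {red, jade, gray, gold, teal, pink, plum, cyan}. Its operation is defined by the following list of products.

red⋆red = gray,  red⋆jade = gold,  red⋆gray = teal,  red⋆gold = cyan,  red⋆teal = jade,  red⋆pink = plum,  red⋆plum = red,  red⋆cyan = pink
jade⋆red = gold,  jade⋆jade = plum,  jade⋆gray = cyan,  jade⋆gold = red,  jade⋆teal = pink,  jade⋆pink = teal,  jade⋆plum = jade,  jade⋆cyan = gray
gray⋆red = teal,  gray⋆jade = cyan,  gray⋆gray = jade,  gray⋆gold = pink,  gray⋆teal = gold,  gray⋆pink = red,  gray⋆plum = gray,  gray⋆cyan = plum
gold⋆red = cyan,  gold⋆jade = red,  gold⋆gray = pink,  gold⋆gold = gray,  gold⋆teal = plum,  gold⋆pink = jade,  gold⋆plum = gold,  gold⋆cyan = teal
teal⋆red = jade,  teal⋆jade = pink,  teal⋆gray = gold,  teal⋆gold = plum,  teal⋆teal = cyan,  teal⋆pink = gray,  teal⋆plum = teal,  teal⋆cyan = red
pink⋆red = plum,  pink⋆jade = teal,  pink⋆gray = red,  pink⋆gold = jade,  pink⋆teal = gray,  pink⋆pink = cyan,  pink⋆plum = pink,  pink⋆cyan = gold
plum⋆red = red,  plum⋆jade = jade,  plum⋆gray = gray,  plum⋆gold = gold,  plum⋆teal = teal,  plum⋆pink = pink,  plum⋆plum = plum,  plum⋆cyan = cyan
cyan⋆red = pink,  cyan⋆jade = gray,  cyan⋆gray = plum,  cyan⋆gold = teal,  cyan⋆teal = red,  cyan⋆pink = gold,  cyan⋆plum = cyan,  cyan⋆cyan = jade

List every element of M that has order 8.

Identity is plum. Compute the order of each non-identity element by repeated multiplication:
  red: red → gray → teal → jade → gold → cyan → pink → plum  (order 8)
  jade: jade → plum  (order 2)
  gray: gray → jade → cyan → plum  (order 4)
  gold: gold → gray → pink → jade → red → cyan → teal → plum  (order 8)
  teal: teal → cyan → red → jade → pink → gray → gold → plum  (order 8)
  pink: pink → cyan → gold → jade → teal → gray → red → plum  (order 8)
  cyan: cyan → jade → gray → plum  (order 4)
Elements of order 8: {gold, pink, red, teal}.

{gold, pink, red, teal}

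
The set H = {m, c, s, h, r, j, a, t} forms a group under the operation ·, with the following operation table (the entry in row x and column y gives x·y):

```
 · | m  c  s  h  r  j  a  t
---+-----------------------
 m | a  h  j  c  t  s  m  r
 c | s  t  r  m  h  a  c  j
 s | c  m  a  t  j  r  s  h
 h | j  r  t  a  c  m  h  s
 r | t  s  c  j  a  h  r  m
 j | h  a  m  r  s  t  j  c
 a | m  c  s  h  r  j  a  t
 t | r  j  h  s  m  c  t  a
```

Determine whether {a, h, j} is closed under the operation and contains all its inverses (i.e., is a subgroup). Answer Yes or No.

j·j = t, which is not in {a, h, j}.
The subset is not closed under ·, so it is not a subgroup.

No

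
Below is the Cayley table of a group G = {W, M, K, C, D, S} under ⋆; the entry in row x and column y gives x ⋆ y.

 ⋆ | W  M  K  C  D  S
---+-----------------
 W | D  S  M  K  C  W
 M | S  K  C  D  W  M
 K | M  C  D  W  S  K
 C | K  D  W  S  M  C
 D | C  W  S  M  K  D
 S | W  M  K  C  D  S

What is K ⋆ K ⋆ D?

K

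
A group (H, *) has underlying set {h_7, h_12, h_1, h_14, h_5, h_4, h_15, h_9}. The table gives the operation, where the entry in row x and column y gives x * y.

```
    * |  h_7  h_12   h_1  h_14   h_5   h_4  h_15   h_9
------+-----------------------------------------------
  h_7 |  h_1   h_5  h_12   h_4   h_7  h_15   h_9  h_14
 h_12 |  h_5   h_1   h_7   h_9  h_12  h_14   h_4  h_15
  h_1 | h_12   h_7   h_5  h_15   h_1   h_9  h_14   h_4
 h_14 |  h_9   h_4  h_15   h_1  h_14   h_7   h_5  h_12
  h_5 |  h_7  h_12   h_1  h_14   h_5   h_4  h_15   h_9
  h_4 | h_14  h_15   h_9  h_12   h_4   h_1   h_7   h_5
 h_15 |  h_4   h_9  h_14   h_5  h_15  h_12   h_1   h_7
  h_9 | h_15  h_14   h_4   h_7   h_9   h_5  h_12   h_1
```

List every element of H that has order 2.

Identity is h_5. Compute the order of each non-identity element by repeated multiplication:
  h_7: h_7 → h_1 → h_12 → h_5  (order 4)
  h_12: h_12 → h_1 → h_7 → h_5  (order 4)
  h_1: h_1 → h_5  (order 2)
  h_14: h_14 → h_1 → h_15 → h_5  (order 4)
  h_4: h_4 → h_1 → h_9 → h_5  (order 4)
  h_15: h_15 → h_1 → h_14 → h_5  (order 4)
  h_9: h_9 → h_1 → h_4 → h_5  (order 4)
Elements of order 2: {h_1}.

{h_1}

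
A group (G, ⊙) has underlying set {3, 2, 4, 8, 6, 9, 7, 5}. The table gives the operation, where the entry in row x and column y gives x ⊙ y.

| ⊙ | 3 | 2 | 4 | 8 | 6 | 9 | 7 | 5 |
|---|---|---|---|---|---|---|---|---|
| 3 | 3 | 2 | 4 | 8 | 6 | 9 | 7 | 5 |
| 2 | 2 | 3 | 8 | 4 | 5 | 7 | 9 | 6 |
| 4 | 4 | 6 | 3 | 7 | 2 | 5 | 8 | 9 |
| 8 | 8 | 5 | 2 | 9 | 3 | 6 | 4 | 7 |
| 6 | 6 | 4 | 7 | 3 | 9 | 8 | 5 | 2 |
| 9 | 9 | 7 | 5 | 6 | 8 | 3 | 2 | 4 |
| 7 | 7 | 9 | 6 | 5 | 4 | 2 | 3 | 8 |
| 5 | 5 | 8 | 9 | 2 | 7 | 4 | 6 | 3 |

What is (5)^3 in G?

5^1 = 5
5^2 = 5 ⊙ 5 = 3
5^3 = 3 ⊙ 5 = 5

5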